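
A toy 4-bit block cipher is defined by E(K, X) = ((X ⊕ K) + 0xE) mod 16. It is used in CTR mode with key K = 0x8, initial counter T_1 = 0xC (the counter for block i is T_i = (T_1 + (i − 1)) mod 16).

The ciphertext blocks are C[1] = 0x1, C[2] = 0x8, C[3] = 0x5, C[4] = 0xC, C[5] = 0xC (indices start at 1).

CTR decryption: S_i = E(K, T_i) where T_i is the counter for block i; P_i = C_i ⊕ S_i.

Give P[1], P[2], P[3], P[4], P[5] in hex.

P[1]: T = 0xC, S = E(K, T) = 0x2; 0x1 ⊕ 0x2 = 0x3.
P[2]: T = 0xD, S = E(K, T) = 0x3; 0x8 ⊕ 0x3 = 0xB.
P[3]: T = 0xE, S = E(K, T) = 0x4; 0x5 ⊕ 0x4 = 0x1.
P[4]: T = 0xF, S = E(K, T) = 0x5; 0xC ⊕ 0x5 = 0x9.
P[5]: T = 0x0, S = E(K, T) = 0x6; 0xC ⊕ 0x6 = 0xA.

P[1] = 0x3, P[2] = 0xB, P[3] = 0x1, P[4] = 0x9, P[5] = 0xA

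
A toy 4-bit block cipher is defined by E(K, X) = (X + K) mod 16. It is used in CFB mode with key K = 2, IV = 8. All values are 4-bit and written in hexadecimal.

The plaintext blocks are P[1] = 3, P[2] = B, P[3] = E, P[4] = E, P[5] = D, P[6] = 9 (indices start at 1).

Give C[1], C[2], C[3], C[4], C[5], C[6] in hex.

CFB encryption: C_i = P_i ⊕ E(K, C_{i−1}), with C_{0} = IV.
C[1]: E(K, 8) = A; 3 ⊕ A = 9.
C[2]: E(K, 9) = B; B ⊕ B = 0.
C[3]: E(K, 0) = 2; E ⊕ 2 = C.
C[4]: E(K, C) = E; E ⊕ E = 0.
C[5]: E(K, 0) = 2; D ⊕ 2 = F.
C[6]: E(K, F) = 1; 9 ⊕ 1 = 8.

C[1] = 9, C[2] = 0, C[3] = C, C[4] = 0, C[5] = F, C[6] = 8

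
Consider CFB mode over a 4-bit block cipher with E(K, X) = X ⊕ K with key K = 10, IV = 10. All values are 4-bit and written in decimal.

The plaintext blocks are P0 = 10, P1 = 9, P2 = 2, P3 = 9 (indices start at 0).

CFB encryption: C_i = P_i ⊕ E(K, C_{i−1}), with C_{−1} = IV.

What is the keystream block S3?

C0: E(K, 10) = 0; 10 ⊕ 0 = 10.
C1: E(K, 10) = 0; 9 ⊕ 0 = 9.
C2: E(K, 9) = 3; 2 ⊕ 3 = 1.
C3: E(K, 1) = 11; 9 ⊕ 11 = 2.
So S3 = 11.

11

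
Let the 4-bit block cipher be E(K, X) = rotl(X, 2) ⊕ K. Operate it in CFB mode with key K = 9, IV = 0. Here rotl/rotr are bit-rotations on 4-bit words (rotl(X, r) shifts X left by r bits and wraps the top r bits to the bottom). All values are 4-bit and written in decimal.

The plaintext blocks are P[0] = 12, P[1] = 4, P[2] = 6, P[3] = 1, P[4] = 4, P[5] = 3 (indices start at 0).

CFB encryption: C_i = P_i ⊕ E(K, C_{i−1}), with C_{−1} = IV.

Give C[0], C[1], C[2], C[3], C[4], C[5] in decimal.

C[0]: E(K, 0) = 9; 12 ⊕ 9 = 5.
C[1]: E(K, 5) = 12; 4 ⊕ 12 = 8.
C[2]: E(K, 8) = 11; 6 ⊕ 11 = 13.
C[3]: E(K, 13) = 14; 1 ⊕ 14 = 15.
C[4]: E(K, 15) = 6; 4 ⊕ 6 = 2.
C[5]: E(K, 2) = 1; 3 ⊕ 1 = 2.

C[0] = 5, C[1] = 8, C[2] = 13, C[3] = 15, C[4] = 2, C[5] = 2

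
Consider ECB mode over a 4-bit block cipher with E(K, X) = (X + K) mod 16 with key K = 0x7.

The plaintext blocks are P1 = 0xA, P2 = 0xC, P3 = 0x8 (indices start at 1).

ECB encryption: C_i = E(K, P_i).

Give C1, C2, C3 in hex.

C1: E(K, 0xA) = 0x1.
C2: E(K, 0xC) = 0x3.
C3: E(K, 0x8) = 0xF.

C1 = 0x1, C2 = 0x3, C3 = 0xF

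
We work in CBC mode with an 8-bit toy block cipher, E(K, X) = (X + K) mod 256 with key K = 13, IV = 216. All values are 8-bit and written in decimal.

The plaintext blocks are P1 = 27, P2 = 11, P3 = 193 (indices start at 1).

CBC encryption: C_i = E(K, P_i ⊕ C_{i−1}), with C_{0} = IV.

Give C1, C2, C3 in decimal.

C1 = 208, C2 = 232, C3 = 54

C1: P1 ⊕ 216 = 195; E(K, 195) = 208.
C2: P2 ⊕ 208 = 219; E(K, 219) = 232.
C3: P3 ⊕ 232 = 41; E(K, 41) = 54.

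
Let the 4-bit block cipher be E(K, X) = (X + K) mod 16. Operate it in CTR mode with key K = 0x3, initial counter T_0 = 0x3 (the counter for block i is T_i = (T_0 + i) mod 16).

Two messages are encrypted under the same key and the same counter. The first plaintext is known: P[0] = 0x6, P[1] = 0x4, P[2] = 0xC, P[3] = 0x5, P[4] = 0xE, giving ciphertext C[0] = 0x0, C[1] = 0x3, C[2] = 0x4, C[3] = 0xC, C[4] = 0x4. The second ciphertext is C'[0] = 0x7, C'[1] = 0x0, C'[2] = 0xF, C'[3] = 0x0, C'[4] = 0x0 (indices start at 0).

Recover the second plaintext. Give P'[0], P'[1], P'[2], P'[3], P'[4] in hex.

In CTR with a reused counter, both messages share the same keystream S_i, so C_i ⊕ C'_i = P_i ⊕ P'_i and thus P'_i = P_i ⊕ C_i ⊕ C'_i.
P'[0]: 0x6 ⊕ 0x0 ⊕ 0x7 = 0x1.
P'[1]: 0x4 ⊕ 0x3 ⊕ 0x0 = 0x7.
P'[2]: 0xC ⊕ 0x4 ⊕ 0xF = 0x7.
P'[3]: 0x5 ⊕ 0xC ⊕ 0x0 = 0x9.
P'[4]: 0xE ⊕ 0x4 ⊕ 0x0 = 0xA.

P'[0] = 0x1, P'[1] = 0x7, P'[2] = 0x7, P'[3] = 0x9, P'[4] = 0xA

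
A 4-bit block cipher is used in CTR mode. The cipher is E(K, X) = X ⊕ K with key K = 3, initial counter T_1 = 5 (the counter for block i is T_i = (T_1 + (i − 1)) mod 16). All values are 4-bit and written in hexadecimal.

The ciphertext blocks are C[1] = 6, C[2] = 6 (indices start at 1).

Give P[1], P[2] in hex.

P[1] = 0, P[2] = 3

CTR decryption: S_i = E(K, T_i) where T_i is the counter for block i; P_i = C_i ⊕ S_i.
P[1]: T = 5, S = E(K, T) = 6; 6 ⊕ 6 = 0.
P[2]: T = 6, S = E(K, T) = 5; 6 ⊕ 5 = 3.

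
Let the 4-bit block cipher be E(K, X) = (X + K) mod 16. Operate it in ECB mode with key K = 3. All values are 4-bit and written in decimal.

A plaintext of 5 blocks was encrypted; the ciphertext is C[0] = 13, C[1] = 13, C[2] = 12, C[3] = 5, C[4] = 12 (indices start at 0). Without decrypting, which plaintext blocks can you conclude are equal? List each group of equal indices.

ECB encrypts each block independently with the same key, so equal ciphertext blocks imply equal plaintext blocks.
C[0] = C[1] = 13, so P[0] = P[1].
C[2] = C[4] = 12, so P[2] = P[4].

P[0] = P[1]; P[2] = P[4]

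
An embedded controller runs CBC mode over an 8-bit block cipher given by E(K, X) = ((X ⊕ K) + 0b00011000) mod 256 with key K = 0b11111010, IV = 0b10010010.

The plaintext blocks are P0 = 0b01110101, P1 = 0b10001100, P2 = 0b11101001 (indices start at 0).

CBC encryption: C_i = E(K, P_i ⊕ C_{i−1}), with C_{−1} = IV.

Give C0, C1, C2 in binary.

C0 = 0b00110101, C1 = 0b01011011, C2 = 0b01100000

C0: P0 ⊕ 0b10010010 = 0b11100111; E(K, 0b11100111) = 0b00110101.
C1: P1 ⊕ 0b00110101 = 0b10111001; E(K, 0b10111001) = 0b01011011.
C2: P2 ⊕ 0b01011011 = 0b10110010; E(K, 0b10110010) = 0b01100000.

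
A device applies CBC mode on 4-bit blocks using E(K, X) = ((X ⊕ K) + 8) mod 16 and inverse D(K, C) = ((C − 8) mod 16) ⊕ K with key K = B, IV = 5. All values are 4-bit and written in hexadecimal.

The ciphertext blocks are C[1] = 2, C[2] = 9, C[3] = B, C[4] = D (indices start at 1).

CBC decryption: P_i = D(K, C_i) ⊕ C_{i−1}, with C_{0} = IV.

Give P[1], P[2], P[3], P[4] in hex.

P[1]: D(K, 2) = 1; 1 ⊕ 5 = 4.
P[2]: D(K, 9) = A; A ⊕ 2 = 8.
P[3]: D(K, B) = 8; 8 ⊕ 9 = 1.
P[4]: D(K, D) = E; E ⊕ B = 5.

P[1] = 4, P[2] = 8, P[3] = 1, P[4] = 5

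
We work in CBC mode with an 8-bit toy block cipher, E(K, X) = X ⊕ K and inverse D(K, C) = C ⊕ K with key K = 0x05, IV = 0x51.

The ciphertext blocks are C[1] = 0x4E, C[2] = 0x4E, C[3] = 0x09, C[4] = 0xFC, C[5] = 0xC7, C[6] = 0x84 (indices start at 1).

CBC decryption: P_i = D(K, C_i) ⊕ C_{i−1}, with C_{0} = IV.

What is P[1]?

P[1] = 0x1A

P[1]: D(K, 0x4E) = 0x4B; 0x4B ⊕ 0x51 = 0x1A.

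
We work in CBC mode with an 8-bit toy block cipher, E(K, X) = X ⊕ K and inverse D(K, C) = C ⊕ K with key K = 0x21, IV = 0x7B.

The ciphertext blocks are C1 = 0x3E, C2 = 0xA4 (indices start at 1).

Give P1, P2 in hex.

P1 = 0x64, P2 = 0xBB

CBC decryption: P_i = D(K, C_i) ⊕ C_{i−1}, with C_{0} = IV.
P1: D(K, 0x3E) = 0x1F; 0x1F ⊕ 0x7B = 0x64.
P2: D(K, 0xA4) = 0x85; 0x85 ⊕ 0x3E = 0xBB.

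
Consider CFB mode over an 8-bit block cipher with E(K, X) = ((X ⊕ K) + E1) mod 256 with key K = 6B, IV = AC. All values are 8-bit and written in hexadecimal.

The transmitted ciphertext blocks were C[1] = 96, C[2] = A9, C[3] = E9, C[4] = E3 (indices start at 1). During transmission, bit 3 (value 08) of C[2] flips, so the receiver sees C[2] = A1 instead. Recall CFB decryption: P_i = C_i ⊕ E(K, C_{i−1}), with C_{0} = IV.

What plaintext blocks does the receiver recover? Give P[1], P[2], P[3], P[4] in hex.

P[1] = 3E, P[2] = 7F, P[3] = 42, P[4] = 80

Only C[2] changed, to A1. In CFB, a change in C_i flips the same bit in P_i and garbles P_{i+1}. Decrypting the received ciphertext:
P[1]: E(K, AC) = A8; 96 ⊕ A8 = 3E.
P[2]: E(K, 96) = DE; A1 ⊕ DE = 7F.
P[3]: E(K, A1) = AB; E9 ⊕ AB = 42.
P[4]: E(K, E9) = 63; E3 ⊕ 63 = 80.
Blocks that differ from the original plaintext: P[2], P[3].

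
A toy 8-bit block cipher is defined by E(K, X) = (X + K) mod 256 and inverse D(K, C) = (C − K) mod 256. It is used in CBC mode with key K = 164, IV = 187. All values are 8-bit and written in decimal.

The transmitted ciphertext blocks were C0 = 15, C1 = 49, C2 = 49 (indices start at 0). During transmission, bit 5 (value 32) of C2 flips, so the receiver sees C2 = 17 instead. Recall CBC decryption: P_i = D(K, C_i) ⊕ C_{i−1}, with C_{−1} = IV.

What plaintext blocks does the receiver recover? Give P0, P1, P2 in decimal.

P0 = 208, P1 = 130, P2 = 92

Only C2 changed, to 17. In CBC, a change in C_i garbles P_i and flips the same bit in P_{i+1}. Decrypting the received ciphertext:
P0: D(K, 15) = 107; 107 ⊕ 187 = 208.
P1: D(K, 49) = 141; 141 ⊕ 15 = 130.
P2: D(K, 17) = 109; 109 ⊕ 49 = 92.
Blocks that differ from the original plaintext: P2.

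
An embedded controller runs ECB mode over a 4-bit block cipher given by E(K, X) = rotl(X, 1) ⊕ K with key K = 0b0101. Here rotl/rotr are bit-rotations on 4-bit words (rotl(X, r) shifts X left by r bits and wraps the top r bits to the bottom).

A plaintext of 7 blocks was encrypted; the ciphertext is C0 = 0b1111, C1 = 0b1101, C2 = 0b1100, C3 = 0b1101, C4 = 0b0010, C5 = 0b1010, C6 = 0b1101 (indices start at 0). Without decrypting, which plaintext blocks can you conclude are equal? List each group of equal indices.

ECB encrypts each block independently with the same key, so equal ciphertext blocks imply equal plaintext blocks.
C1 = C3 = C6 = 0b1101, so P1 = P3 = P6.

P1 = P3 = P6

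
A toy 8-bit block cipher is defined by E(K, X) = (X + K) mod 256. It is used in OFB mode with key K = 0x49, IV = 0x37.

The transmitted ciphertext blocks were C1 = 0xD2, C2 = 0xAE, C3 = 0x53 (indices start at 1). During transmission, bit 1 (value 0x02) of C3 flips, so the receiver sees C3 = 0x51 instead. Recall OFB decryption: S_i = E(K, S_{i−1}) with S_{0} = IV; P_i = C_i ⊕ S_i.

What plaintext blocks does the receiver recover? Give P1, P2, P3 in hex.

P1 = 0x52, P2 = 0x67, P3 = 0x43

Only C3 changed, to 0x51. In OFB, a change in C_i flips the same bit in P_i only; the keystream is unaffected. Decrypting the received ciphertext:
P1: S = E(K, 0x37) = 0x80; 0xD2 ⊕ 0x80 = 0x52.
P2: S = E(K, 0x80) = 0xC9; 0xAE ⊕ 0xC9 = 0x67.
P3: S = E(K, 0xC9) = 0x12; 0x51 ⊕ 0x12 = 0x43.
Blocks that differ from the original plaintext: P3.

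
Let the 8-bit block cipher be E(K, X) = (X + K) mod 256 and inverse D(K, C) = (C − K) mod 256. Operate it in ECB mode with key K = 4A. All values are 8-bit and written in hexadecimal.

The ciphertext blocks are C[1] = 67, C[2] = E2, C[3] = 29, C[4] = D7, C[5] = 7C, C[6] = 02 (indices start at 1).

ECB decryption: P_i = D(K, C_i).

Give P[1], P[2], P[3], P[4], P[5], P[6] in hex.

P[1] = 1D, P[2] = 98, P[3] = DF, P[4] = 8D, P[5] = 32, P[6] = B8

P[1]: D(K, 67) = 1D.
P[2]: D(K, E2) = 98.
P[3]: D(K, 29) = DF.
P[4]: D(K, D7) = 8D.
P[5]: D(K, 7C) = 32.
P[6]: D(K, 02) = B8.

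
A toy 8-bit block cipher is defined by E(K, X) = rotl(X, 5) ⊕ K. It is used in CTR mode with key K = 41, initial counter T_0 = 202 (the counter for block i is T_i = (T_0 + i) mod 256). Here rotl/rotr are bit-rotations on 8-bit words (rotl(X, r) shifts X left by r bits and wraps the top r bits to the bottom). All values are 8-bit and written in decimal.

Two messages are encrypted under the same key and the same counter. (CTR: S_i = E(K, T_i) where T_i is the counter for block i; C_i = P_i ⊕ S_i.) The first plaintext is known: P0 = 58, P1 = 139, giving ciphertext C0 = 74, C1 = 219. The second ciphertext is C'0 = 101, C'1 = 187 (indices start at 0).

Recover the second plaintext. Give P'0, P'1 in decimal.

P'0 = 21, P'1 = 235

In CTR with a reused counter, both messages share the same keystream S_i, so C_i ⊕ C'_i = P_i ⊕ P'_i and thus P'_i = P_i ⊕ C_i ⊕ C'_i.
P'0: 58 ⊕ 74 ⊕ 101 = 21.
P'1: 139 ⊕ 219 ⊕ 187 = 235.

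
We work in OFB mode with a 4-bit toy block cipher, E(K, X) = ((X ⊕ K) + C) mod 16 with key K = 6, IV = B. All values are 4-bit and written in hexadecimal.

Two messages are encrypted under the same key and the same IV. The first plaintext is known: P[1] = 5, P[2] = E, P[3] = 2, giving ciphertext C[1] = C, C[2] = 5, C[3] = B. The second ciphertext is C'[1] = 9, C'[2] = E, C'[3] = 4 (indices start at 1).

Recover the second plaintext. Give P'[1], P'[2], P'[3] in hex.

In OFB with a reused IV, both messages share the same keystream S_i, so C_i ⊕ C'_i = P_i ⊕ P'_i and thus P'_i = P_i ⊕ C_i ⊕ C'_i.
P'[1]: 5 ⊕ C ⊕ 9 = 0.
P'[2]: E ⊕ 5 ⊕ E = 5.
P'[3]: 2 ⊕ B ⊕ 4 = D.

P'[1] = 0, P'[2] = 5, P'[3] = D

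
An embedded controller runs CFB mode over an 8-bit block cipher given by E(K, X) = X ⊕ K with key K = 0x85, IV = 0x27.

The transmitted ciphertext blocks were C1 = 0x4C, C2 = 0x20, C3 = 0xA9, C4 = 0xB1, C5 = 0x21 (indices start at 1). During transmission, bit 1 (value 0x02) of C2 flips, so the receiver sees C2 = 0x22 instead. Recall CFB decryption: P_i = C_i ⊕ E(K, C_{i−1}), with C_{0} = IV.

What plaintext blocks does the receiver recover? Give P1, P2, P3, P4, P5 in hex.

P1 = 0xEE, P2 = 0xEB, P3 = 0x0E, P4 = 0x9D, P5 = 0x15

Only C2 changed, to 0x22. In CFB, a change in C_i flips the same bit in P_i and garbles P_{i+1}. Decrypting the received ciphertext:
P1: E(K, 0x27) = 0xA2; 0x4C ⊕ 0xA2 = 0xEE.
P2: E(K, 0x4C) = 0xC9; 0x22 ⊕ 0xC9 = 0xEB.
P3: E(K, 0x22) = 0xA7; 0xA9 ⊕ 0xA7 = 0x0E.
P4: E(K, 0xA9) = 0x2C; 0xB1 ⊕ 0x2C = 0x9D.
P5: E(K, 0xB1) = 0x34; 0x21 ⊕ 0x34 = 0x15.
Blocks that differ from the original plaintext: P2, P3.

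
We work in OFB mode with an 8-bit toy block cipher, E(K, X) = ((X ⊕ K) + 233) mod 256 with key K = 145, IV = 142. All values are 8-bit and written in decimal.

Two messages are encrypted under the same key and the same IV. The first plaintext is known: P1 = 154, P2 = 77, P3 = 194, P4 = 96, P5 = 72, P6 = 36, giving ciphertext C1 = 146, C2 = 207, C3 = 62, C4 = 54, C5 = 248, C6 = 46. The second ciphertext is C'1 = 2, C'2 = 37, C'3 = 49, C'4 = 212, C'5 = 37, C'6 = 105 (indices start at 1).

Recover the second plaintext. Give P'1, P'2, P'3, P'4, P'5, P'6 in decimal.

In OFB with a reused IV, both messages share the same keystream S_i, so C_i ⊕ C'_i = P_i ⊕ P'_i and thus P'_i = P_i ⊕ C_i ⊕ C'_i.
P'1: 154 ⊕ 146 ⊕ 2 = 10.
P'2: 77 ⊕ 207 ⊕ 37 = 167.
P'3: 194 ⊕ 62 ⊕ 49 = 205.
P'4: 96 ⊕ 54 ⊕ 212 = 130.
P'5: 72 ⊕ 248 ⊕ 37 = 149.
P'6: 36 ⊕ 46 ⊕ 105 = 99.

P'1 = 10, P'2 = 167, P'3 = 205, P'4 = 130, P'5 = 149, P'6 = 99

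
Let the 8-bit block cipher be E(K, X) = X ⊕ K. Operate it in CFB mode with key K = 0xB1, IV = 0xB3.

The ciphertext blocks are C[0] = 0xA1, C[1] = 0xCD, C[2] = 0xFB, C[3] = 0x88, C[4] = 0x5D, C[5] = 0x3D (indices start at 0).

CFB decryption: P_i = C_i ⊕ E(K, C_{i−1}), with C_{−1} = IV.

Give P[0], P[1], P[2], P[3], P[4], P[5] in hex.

P[0] = 0xA3, P[1] = 0xDD, P[2] = 0x87, P[3] = 0xC2, P[4] = 0x64, P[5] = 0xD1

P[0]: E(K, 0xB3) = 0x02; 0xA1 ⊕ 0x02 = 0xA3.
P[1]: E(K, 0xA1) = 0x10; 0xCD ⊕ 0x10 = 0xDD.
P[2]: E(K, 0xCD) = 0x7C; 0xFB ⊕ 0x7C = 0x87.
P[3]: E(K, 0xFB) = 0x4A; 0x88 ⊕ 0x4A = 0xC2.
P[4]: E(K, 0x88) = 0x39; 0x5D ⊕ 0x39 = 0x64.
P[5]: E(K, 0x5D) = 0xEC; 0x3D ⊕ 0xEC = 0xD1.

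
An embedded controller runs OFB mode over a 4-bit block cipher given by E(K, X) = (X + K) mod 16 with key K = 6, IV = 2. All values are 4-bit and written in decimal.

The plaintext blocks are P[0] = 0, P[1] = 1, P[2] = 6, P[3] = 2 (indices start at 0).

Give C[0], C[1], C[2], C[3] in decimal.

C[0] = 8, C[1] = 15, C[2] = 2, C[3] = 8

OFB encryption: S_i = E(K, S_{i−1}) with S_{−1} = IV; C_i = P_i ⊕ S_i.
C[0]: S = E(K, 2) = 8; 0 ⊕ 8 = 8.
C[1]: S = E(K, 8) = 14; 1 ⊕ 14 = 15.
C[2]: S = E(K, 14) = 4; 6 ⊕ 4 = 2.
C[3]: S = E(K, 4) = 10; 2 ⊕ 10 = 8.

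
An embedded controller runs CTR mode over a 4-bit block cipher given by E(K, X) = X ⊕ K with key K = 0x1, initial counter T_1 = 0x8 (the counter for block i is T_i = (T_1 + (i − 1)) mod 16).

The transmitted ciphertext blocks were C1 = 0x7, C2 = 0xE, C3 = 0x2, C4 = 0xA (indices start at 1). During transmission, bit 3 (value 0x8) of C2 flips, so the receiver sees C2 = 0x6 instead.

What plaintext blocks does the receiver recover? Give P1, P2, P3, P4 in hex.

P1 = 0xE, P2 = 0xE, P3 = 0x9, P4 = 0x0

CTR decryption: S_i = E(K, T_i) where T_i is the counter for block i; P_i = C_i ⊕ S_i.
Only C2 changed, to 0x6. In CTR, a change in C_i flips the same bit in P_i only; the keystream is unaffected. Decrypting the received ciphertext:
P1: T = 0x8, S = E(K, T) = 0x9; 0x7 ⊕ 0x9 = 0xE.
P2: T = 0x9, S = E(K, T) = 0x8; 0x6 ⊕ 0x8 = 0xE.
P3: T = 0xA, S = E(K, T) = 0xB; 0x2 ⊕ 0xB = 0x9.
P4: T = 0xB, S = E(K, T) = 0xA; 0xA ⊕ 0xA = 0x0.
Blocks that differ from the original plaintext: P2.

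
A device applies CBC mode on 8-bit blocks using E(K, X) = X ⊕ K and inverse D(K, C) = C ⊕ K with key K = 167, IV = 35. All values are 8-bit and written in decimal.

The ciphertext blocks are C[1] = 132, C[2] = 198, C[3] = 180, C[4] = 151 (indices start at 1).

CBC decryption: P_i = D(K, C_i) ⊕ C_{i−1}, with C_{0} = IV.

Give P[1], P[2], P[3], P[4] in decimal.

P[1]: D(K, 132) = 35; 35 ⊕ 35 = 0.
P[2]: D(K, 198) = 97; 97 ⊕ 132 = 229.
P[3]: D(K, 180) = 19; 19 ⊕ 198 = 213.
P[4]: D(K, 151) = 48; 48 ⊕ 180 = 132.

P[1] = 0, P[2] = 229, P[3] = 213, P[4] = 132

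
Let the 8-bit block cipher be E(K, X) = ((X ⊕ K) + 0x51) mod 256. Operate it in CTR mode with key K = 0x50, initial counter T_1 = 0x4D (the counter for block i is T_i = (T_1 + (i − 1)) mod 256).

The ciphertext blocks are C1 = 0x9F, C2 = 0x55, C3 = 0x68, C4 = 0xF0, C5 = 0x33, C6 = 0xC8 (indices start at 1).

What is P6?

P6 = 0x9B

CTR decryption: S_i = E(K, T_i) where T_i is the counter for block i; P_i = C_i ⊕ S_i.
P6: T = 0x52, S = E(K, T) = 0x53; 0xC8 ⊕ 0x53 = 0x9B.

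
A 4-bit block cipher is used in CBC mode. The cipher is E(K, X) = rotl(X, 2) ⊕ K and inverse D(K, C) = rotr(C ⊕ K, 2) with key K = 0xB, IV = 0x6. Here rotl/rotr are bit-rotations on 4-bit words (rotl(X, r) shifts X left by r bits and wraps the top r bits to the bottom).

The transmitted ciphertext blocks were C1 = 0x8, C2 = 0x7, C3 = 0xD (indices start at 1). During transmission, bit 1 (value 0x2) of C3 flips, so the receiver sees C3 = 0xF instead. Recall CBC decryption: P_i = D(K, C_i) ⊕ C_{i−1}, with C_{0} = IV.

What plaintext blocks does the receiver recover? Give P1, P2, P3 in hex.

Only C3 changed, to 0xF. In CBC, a change in C_i garbles P_i and flips the same bit in P_{i+1}. Decrypting the received ciphertext:
P1: D(K, 0x8) = 0xC; 0xC ⊕ 0x6 = 0xA.
P2: D(K, 0x7) = 0x3; 0x3 ⊕ 0x8 = 0xB.
P3: D(K, 0xF) = 0x1; 0x1 ⊕ 0x7 = 0x6.
Blocks that differ from the original plaintext: P3.

P1 = 0xA, P2 = 0xB, P3 = 0x6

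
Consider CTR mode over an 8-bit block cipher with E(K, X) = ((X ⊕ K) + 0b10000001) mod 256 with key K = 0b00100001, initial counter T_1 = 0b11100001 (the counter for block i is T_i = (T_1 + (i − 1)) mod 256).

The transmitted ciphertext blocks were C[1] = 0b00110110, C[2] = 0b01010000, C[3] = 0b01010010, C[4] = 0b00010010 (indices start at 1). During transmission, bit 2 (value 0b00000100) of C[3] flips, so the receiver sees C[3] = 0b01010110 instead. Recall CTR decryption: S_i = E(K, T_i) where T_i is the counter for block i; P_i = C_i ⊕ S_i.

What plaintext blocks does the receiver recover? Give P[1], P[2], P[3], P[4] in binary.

Only C[3] changed, to 0b01010110. In CTR, a change in C_i flips the same bit in P_i only; the keystream is unaffected. Decrypting the received ciphertext:
P[1]: T = 0b11100001, S = E(K, T) = 0b01000001; 0b00110110 ⊕ 0b01000001 = 0b01110111.
P[2]: T = 0b11100010, S = E(K, T) = 0b01000100; 0b01010000 ⊕ 0b01000100 = 0b00010100.
P[3]: T = 0b11100011, S = E(K, T) = 0b01000011; 0b01010110 ⊕ 0b01000011 = 0b00010101.
P[4]: T = 0b11100100, S = E(K, T) = 0b01000110; 0b00010010 ⊕ 0b01000110 = 0b01010100.
Blocks that differ from the original plaintext: P[3].

P[1] = 0b01110111, P[2] = 0b00010100, P[3] = 0b00010101, P[4] = 0b01010100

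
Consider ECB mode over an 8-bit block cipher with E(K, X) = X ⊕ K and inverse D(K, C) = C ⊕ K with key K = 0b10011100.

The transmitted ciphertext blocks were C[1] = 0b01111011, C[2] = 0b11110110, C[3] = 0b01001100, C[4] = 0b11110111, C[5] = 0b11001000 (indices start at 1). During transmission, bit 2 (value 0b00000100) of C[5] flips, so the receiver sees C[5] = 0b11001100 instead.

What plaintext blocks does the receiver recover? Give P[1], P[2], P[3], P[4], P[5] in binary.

P[1] = 0b11100111, P[2] = 0b01101010, P[3] = 0b11010000, P[4] = 0b01101011, P[5] = 0b01010000

ECB decryption: P_i = D(K, C_i).
Only C[5] changed, to 0b11001100. In ECB, a change in C_i affects only P_i. Decrypting the received ciphertext:
P[1]: D(K, 0b01111011) = 0b11100111.
P[2]: D(K, 0b11110110) = 0b01101010.
P[3]: D(K, 0b01001100) = 0b11010000.
P[4]: D(K, 0b11110111) = 0b01101011.
P[5]: D(K, 0b11001100) = 0b01010000.
Blocks that differ from the original plaintext: P[5].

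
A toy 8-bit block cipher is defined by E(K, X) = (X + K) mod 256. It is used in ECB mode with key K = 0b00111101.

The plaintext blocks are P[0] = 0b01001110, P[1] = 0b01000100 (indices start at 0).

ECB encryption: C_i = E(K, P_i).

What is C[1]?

C[1] = 0b10000001

C[1]: E(K, 0b01000100) = 0b10000001.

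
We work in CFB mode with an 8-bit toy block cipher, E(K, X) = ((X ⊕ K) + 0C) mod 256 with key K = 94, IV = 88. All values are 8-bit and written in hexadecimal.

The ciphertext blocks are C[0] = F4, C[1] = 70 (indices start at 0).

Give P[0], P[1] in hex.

P[0] = DC, P[1] = 1C

CFB decryption: P_i = C_i ⊕ E(K, C_{i−1}), with C_{−1} = IV.
P[0]: E(K, 88) = 28; F4 ⊕ 28 = DC.
P[1]: E(K, F4) = 6C; 70 ⊕ 6C = 1C.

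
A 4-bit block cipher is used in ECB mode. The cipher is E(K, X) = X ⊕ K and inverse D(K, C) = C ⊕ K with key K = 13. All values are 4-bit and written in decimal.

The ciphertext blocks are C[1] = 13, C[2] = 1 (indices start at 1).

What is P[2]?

ECB decryption: P_i = D(K, C_i).
P[2]: D(K, 1) = 12.

P[2] = 12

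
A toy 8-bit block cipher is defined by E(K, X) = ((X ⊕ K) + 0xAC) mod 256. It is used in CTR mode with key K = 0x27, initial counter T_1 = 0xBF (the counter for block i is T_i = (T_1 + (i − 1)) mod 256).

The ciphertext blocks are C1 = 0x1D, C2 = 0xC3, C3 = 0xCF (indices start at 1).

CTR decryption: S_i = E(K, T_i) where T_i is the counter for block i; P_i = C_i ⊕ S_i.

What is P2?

P2 = 0x50

P2: T = 0xC0, S = E(K, T) = 0x93; 0xC3 ⊕ 0x93 = 0x50.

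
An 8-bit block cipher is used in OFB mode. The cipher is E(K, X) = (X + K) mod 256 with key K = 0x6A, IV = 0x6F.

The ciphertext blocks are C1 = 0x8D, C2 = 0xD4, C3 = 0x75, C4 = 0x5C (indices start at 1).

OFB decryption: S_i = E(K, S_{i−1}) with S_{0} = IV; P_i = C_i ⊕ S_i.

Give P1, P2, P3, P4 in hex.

P1: S = E(K, 0x6F) = 0xD9; 0x8D ⊕ 0xD9 = 0x54.
P2: S = E(K, 0xD9) = 0x43; 0xD4 ⊕ 0x43 = 0x97.
P3: S = E(K, 0x43) = 0xAD; 0x75 ⊕ 0xAD = 0xD8.
P4: S = E(K, 0xAD) = 0x17; 0x5C ⊕ 0x17 = 0x4B.

P1 = 0x54, P2 = 0x97, P3 = 0xD8, P4 = 0x4B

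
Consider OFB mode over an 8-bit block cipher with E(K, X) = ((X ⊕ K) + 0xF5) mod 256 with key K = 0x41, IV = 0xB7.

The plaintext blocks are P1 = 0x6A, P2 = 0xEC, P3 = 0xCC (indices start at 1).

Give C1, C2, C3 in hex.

C1 = 0x81, C2 = 0x73, C3 = 0x1F

OFB encryption: S_i = E(K, S_{i−1}) with S_{0} = IV; C_i = P_i ⊕ S_i.
C1: S = E(K, 0xB7) = 0xEB; 0x6A ⊕ 0xEB = 0x81.
C2: S = E(K, 0xEB) = 0x9F; 0xEC ⊕ 0x9F = 0x73.
C3: S = E(K, 0x9F) = 0xD3; 0xCC ⊕ 0xD3 = 0x1F.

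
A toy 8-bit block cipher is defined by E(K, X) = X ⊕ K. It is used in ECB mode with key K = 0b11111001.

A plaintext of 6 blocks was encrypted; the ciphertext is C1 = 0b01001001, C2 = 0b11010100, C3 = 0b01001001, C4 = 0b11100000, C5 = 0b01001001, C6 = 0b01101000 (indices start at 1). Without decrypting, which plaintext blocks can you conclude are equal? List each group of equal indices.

P1 = P3 = P5

ECB encrypts each block independently with the same key, so equal ciphertext blocks imply equal plaintext blocks.
C1 = C3 = C5 = 0b01001001, so P1 = P3 = P5.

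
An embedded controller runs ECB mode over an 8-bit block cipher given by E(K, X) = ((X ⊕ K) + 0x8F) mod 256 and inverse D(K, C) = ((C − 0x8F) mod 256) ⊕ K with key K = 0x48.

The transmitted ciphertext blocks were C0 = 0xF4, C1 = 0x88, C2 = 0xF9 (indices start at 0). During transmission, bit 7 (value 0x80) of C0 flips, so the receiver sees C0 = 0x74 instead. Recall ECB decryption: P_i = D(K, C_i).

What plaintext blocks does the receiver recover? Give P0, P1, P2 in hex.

P0 = 0xAD, P1 = 0xB1, P2 = 0x22

Only C0 changed, to 0x74. In ECB, a change in C_i affects only P_i. Decrypting the received ciphertext:
P0: D(K, 0x74) = 0xAD.
P1: D(K, 0x88) = 0xB1.
P2: D(K, 0xF9) = 0x22.
Blocks that differ from the original plaintext: P0.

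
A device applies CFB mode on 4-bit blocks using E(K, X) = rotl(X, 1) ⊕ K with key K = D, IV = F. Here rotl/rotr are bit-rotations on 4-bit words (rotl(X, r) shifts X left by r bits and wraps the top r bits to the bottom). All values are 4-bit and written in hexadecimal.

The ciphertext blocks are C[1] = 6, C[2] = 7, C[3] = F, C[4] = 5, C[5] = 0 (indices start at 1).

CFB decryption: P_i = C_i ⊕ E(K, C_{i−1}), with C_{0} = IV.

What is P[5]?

P[5]: E(K, 5) = 7; 0 ⊕ 7 = 7.

P[5] = 7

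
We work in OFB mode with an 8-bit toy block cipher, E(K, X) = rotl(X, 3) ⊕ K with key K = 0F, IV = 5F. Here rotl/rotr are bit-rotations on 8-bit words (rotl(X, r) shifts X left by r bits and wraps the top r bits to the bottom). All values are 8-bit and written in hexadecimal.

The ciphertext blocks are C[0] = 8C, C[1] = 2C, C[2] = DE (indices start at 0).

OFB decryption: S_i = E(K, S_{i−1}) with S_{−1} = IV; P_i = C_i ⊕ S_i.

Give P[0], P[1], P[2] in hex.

P[0]: S = E(K, 5F) = F5; 8C ⊕ F5 = 79.
P[1]: S = E(K, F5) = A0; 2C ⊕ A0 = 8C.
P[2]: S = E(K, A0) = 0A; DE ⊕ 0A = D4.

P[0] = 79, P[1] = 8C, P[2] = D4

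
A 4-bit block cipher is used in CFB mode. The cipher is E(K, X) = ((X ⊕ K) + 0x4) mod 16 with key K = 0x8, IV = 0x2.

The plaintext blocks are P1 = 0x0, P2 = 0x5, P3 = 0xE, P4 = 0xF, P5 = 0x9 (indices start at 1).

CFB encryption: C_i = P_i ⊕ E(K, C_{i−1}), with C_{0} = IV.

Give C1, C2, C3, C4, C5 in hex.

C1: E(K, 0x2) = 0xE; 0x0 ⊕ 0xE = 0xE.
C2: E(K, 0xE) = 0xA; 0x5 ⊕ 0xA = 0xF.
C3: E(K, 0xF) = 0xB; 0xE ⊕ 0xB = 0x5.
C4: E(K, 0x5) = 0x1; 0xF ⊕ 0x1 = 0xE.
C5: E(K, 0xE) = 0xA; 0x9 ⊕ 0xA = 0x3.

C1 = 0xE, C2 = 0xF, C3 = 0x5, C4 = 0xE, C5 = 0x3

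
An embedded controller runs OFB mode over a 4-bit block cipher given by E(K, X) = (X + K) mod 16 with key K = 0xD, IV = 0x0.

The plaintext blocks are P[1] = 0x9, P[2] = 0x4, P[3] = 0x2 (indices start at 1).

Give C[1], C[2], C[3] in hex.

C[1] = 0x4, C[2] = 0xE, C[3] = 0x5

OFB encryption: S_i = E(K, S_{i−1}) with S_{0} = IV; C_i = P_i ⊕ S_i.
C[1]: S = E(K, 0x0) = 0xD; 0x9 ⊕ 0xD = 0x4.
C[2]: S = E(K, 0xD) = 0xA; 0x4 ⊕ 0xA = 0xE.
C[3]: S = E(K, 0xA) = 0x7; 0x2 ⊕ 0x7 = 0x5.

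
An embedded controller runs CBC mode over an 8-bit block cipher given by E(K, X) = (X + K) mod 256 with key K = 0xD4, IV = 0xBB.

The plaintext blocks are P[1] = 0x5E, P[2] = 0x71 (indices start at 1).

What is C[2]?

CBC encryption: C_i = E(K, P_i ⊕ C_{i−1}), with C_{0} = IV.
C[1]: P[1] ⊕ 0xBB = 0xE5; E(K, 0xE5) = 0xB9.
C[2]: P[2] ⊕ 0xB9 = 0xC8; E(K, 0xC8) = 0x9C.

C[2] = 0x9C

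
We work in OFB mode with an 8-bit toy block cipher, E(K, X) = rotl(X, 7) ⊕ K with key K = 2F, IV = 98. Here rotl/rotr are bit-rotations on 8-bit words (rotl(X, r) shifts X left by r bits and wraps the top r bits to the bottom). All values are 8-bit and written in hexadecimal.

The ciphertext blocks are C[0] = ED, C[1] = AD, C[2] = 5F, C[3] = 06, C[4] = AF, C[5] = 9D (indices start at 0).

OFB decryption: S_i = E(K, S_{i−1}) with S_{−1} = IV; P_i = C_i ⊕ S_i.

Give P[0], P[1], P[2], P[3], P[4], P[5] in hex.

P[0]: S = E(K, 98) = 63; ED ⊕ 63 = 8E.
P[1]: S = E(K, 63) = 9E; AD ⊕ 9E = 33.
P[2]: S = E(K, 9E) = 60; 5F ⊕ 60 = 3F.
P[3]: S = E(K, 60) = 1F; 06 ⊕ 1F = 19.
P[4]: S = E(K, 1F) = A0; AF ⊕ A0 = 0F.
P[5]: S = E(K, A0) = 7F; 9D ⊕ 7F = E2.

P[0] = 8E, P[1] = 33, P[2] = 3F, P[3] = 19, P[4] = 0F, P[5] = E2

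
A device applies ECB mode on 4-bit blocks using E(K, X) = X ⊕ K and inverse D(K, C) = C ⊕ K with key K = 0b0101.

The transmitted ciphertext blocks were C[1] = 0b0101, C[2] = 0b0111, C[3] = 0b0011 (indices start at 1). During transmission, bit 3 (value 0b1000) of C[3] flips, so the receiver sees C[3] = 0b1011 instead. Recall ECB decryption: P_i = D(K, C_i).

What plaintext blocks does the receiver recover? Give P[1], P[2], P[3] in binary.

Only C[3] changed, to 0b1011. In ECB, a change in C_i affects only P_i. Decrypting the received ciphertext:
P[1]: D(K, 0b0101) = 0b0000.
P[2]: D(K, 0b0111) = 0b0010.
P[3]: D(K, 0b1011) = 0b1110.
Blocks that differ from the original plaintext: P[3].

P[1] = 0b0000, P[2] = 0b0010, P[3] = 0b1110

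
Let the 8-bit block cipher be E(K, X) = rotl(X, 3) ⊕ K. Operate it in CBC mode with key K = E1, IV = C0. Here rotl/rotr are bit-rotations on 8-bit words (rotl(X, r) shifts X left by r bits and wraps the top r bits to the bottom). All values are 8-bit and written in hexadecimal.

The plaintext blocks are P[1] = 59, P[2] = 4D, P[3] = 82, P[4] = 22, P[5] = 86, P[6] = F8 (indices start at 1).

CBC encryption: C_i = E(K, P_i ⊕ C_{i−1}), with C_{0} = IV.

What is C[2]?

C[1]: P[1] ⊕ C0 = 99; E(K, 99) = 2D.
C[2]: P[2] ⊕ 2D = 60; E(K, 60) = E2.

C[2] = E2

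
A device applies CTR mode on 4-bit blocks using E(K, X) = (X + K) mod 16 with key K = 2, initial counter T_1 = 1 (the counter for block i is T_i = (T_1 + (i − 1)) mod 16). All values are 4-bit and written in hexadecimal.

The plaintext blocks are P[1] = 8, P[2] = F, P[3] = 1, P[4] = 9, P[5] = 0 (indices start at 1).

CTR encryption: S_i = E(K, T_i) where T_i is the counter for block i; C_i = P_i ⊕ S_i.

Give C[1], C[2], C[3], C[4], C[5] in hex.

C[1]: T = 1, S = E(K, T) = 3; 8 ⊕ 3 = B.
C[2]: T = 2, S = E(K, T) = 4; F ⊕ 4 = B.
C[3]: T = 3, S = E(K, T) = 5; 1 ⊕ 5 = 4.
C[4]: T = 4, S = E(K, T) = 6; 9 ⊕ 6 = F.
C[5]: T = 5, S = E(K, T) = 7; 0 ⊕ 7 = 7.

C[1] = B, C[2] = B, C[3] = 4, C[4] = F, C[5] = 7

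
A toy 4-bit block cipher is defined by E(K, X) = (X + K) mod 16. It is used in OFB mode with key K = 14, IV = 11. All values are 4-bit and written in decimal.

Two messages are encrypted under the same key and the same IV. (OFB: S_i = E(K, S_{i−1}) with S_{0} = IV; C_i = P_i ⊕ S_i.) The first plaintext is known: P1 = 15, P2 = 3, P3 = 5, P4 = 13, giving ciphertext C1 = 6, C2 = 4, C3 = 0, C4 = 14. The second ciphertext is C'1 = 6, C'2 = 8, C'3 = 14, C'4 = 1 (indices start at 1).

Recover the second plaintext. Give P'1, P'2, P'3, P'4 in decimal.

P'1 = 15, P'2 = 15, P'3 = 11, P'4 = 2

In OFB with a reused IV, both messages share the same keystream S_i, so C_i ⊕ C'_i = P_i ⊕ P'_i and thus P'_i = P_i ⊕ C_i ⊕ C'_i.
P'1: 15 ⊕ 6 ⊕ 6 = 15.
P'2: 3 ⊕ 4 ⊕ 8 = 15.
P'3: 5 ⊕ 0 ⊕ 14 = 11.
P'4: 13 ⊕ 14 ⊕ 1 = 2.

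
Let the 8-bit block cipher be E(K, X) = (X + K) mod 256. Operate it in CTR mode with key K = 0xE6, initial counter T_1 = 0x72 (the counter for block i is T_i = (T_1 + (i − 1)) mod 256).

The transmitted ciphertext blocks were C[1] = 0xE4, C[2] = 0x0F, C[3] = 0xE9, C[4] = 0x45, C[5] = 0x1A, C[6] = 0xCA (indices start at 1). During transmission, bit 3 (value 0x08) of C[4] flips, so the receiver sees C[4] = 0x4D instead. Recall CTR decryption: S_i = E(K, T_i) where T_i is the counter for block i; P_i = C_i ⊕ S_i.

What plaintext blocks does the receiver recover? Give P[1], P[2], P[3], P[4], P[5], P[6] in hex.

P[1] = 0xBC, P[2] = 0x56, P[3] = 0xB3, P[4] = 0x16, P[5] = 0x46, P[6] = 0x97

Only C[4] changed, to 0x4D. In CTR, a change in C_i flips the same bit in P_i only; the keystream is unaffected. Decrypting the received ciphertext:
P[1]: T = 0x72, S = E(K, T) = 0x58; 0xE4 ⊕ 0x58 = 0xBC.
P[2]: T = 0x73, S = E(K, T) = 0x59; 0x0F ⊕ 0x59 = 0x56.
P[3]: T = 0x74, S = E(K, T) = 0x5A; 0xE9 ⊕ 0x5A = 0xB3.
P[4]: T = 0x75, S = E(K, T) = 0x5B; 0x4D ⊕ 0x5B = 0x16.
P[5]: T = 0x76, S = E(K, T) = 0x5C; 0x1A ⊕ 0x5C = 0x46.
P[6]: T = 0x77, S = E(K, T) = 0x5D; 0xCA ⊕ 0x5D = 0x97.
Blocks that differ from the original plaintext: P[4].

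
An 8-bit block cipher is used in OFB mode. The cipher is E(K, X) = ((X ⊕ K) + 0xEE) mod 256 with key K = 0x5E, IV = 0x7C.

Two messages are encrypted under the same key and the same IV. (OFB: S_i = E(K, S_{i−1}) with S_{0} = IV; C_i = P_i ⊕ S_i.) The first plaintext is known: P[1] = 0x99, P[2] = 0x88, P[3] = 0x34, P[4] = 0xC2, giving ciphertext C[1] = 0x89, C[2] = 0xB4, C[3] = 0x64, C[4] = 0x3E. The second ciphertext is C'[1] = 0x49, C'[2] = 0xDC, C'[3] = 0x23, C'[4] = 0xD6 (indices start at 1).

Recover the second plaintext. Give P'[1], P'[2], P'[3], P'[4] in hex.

In OFB with a reused IV, both messages share the same keystream S_i, so C_i ⊕ C'_i = P_i ⊕ P'_i and thus P'_i = P_i ⊕ C_i ⊕ C'_i.
P'[1]: 0x99 ⊕ 0x89 ⊕ 0x49 = 0x59.
P'[2]: 0x88 ⊕ 0xB4 ⊕ 0xDC = 0xE0.
P'[3]: 0x34 ⊕ 0x64 ⊕ 0x23 = 0x73.
P'[4]: 0xC2 ⊕ 0x3E ⊕ 0xD6 = 0x2A.

P'[1] = 0x59, P'[2] = 0xE0, P'[3] = 0x73, P'[4] = 0x2A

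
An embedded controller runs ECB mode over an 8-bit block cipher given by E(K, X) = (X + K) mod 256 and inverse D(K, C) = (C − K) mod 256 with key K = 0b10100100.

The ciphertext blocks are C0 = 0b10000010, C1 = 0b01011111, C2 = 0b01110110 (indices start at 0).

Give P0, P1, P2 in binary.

ECB decryption: P_i = D(K, C_i).
P0: D(K, 0b10000010) = 0b11011110.
P1: D(K, 0b01011111) = 0b10111011.
P2: D(K, 0b01110110) = 0b11010010.

P0 = 0b11011110, P1 = 0b10111011, P2 = 0b11010010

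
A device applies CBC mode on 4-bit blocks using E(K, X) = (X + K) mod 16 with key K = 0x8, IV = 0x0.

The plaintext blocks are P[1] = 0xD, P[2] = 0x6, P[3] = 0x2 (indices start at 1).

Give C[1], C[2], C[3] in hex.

CBC encryption: C_i = E(K, P_i ⊕ C_{i−1}), with C_{0} = IV.
C[1]: P[1] ⊕ 0x0 = 0xD; E(K, 0xD) = 0x5.
C[2]: P[2] ⊕ 0x5 = 0x3; E(K, 0x3) = 0xB.
C[3]: P[3] ⊕ 0xB = 0x9; E(K, 0x9) = 0x1.

C[1] = 0x5, C[2] = 0xB, C[3] = 0x1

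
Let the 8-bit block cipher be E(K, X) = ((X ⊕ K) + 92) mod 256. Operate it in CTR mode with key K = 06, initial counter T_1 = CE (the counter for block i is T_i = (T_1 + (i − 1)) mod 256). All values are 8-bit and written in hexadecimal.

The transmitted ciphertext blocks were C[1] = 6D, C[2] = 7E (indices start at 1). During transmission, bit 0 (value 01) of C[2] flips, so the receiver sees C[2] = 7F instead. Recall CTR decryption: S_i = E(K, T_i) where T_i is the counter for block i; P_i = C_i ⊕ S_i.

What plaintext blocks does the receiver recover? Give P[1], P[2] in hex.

P[1] = 37, P[2] = 24

Only C[2] changed, to 7F. In CTR, a change in C_i flips the same bit in P_i only; the keystream is unaffected. Decrypting the received ciphertext:
P[1]: T = CE, S = E(K, T) = 5A; 6D ⊕ 5A = 37.
P[2]: T = CF, S = E(K, T) = 5B; 7F ⊕ 5B = 24.
Blocks that differ from the original plaintext: P[2].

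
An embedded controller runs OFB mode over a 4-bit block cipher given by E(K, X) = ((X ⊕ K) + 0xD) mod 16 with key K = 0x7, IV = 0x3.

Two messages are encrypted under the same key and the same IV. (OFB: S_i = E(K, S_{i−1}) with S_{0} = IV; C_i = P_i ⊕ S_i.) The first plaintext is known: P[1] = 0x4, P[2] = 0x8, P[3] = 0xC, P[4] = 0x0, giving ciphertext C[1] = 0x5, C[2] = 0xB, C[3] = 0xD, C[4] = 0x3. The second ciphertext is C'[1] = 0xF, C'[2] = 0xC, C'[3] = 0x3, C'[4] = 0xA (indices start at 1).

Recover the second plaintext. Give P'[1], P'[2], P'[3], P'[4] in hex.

In OFB with a reused IV, both messages share the same keystream S_i, so C_i ⊕ C'_i = P_i ⊕ P'_i and thus P'_i = P_i ⊕ C_i ⊕ C'_i.
P'[1]: 0x4 ⊕ 0x5 ⊕ 0xF = 0xE.
P'[2]: 0x8 ⊕ 0xB ⊕ 0xC = 0xF.
P'[3]: 0xC ⊕ 0xD ⊕ 0x3 = 0x2.
P'[4]: 0x0 ⊕ 0x3 ⊕ 0xA = 0x9.

P'[1] = 0xE, P'[2] = 0xF, P'[3] = 0x2, P'[4] = 0x9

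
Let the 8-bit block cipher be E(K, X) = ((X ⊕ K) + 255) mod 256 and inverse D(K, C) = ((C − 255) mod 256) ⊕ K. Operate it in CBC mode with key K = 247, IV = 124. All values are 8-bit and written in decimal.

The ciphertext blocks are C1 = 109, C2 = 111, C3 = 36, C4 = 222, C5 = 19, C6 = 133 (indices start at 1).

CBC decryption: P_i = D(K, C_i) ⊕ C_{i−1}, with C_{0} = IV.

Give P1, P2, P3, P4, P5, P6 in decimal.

P1 = 229, P2 = 234, P3 = 189, P4 = 12, P5 = 61, P6 = 98

P1: D(K, 109) = 153; 153 ⊕ 124 = 229.
P2: D(K, 111) = 135; 135 ⊕ 109 = 234.
P3: D(K, 36) = 210; 210 ⊕ 111 = 189.
P4: D(K, 222) = 40; 40 ⊕ 36 = 12.
P5: D(K, 19) = 227; 227 ⊕ 222 = 61.
P6: D(K, 133) = 113; 113 ⊕ 19 = 98.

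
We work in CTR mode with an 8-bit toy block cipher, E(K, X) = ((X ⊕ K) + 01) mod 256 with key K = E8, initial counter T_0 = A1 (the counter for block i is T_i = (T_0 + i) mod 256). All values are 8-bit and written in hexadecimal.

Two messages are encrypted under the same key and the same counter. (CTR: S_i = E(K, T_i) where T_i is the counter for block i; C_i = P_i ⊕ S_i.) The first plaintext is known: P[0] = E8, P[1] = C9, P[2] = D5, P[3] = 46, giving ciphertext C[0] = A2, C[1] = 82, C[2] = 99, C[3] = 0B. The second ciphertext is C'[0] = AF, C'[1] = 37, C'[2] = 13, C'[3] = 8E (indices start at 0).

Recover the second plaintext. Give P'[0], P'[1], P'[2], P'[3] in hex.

In CTR with a reused counter, both messages share the same keystream S_i, so C_i ⊕ C'_i = P_i ⊕ P'_i and thus P'_i = P_i ⊕ C_i ⊕ C'_i.
P'[0]: E8 ⊕ A2 ⊕ AF = E5.
P'[1]: C9 ⊕ 82 ⊕ 37 = 7C.
P'[2]: D5 ⊕ 99 ⊕ 13 = 5F.
P'[3]: 46 ⊕ 0B ⊕ 8E = C3.

P'[0] = E5, P'[1] = 7C, P'[2] = 5F, P'[3] = C3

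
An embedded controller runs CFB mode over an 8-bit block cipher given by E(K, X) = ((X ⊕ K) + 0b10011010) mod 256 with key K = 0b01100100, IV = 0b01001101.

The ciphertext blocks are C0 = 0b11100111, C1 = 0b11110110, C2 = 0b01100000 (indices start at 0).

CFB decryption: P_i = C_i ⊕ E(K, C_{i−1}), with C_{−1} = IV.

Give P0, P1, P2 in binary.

P0 = 0b00100100, P1 = 0b11101011, P2 = 0b01001100

P0: E(K, 0b01001101) = 0b11000011; 0b11100111 ⊕ 0b11000011 = 0b00100100.
P1: E(K, 0b11100111) = 0b00011101; 0b11110110 ⊕ 0b00011101 = 0b11101011.
P2: E(K, 0b11110110) = 0b00101100; 0b01100000 ⊕ 0b00101100 = 0b01001100.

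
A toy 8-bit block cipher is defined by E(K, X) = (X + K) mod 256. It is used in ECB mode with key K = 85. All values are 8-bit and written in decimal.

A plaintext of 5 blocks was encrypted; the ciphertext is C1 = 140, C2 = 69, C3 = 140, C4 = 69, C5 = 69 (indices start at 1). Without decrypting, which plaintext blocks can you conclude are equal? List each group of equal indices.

P1 = P3; P2 = P4 = P5

ECB encrypts each block independently with the same key, so equal ciphertext blocks imply equal plaintext blocks.
C1 = C3 = 140, so P1 = P3.
C2 = C4 = C5 = 69, so P2 = P4 = P5.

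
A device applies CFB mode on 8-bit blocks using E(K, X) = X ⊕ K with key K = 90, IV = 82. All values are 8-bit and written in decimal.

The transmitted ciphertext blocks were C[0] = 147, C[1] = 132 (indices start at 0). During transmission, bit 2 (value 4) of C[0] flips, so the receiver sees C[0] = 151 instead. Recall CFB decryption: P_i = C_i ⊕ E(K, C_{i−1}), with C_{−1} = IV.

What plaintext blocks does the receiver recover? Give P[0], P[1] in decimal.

Only C[0] changed, to 151. In CFB, a change in C_i flips the same bit in P_i and garbles P_{i+1}. Decrypting the received ciphertext:
P[0]: E(K, 82) = 8; 151 ⊕ 8 = 159.
P[1]: E(K, 151) = 205; 132 ⊕ 205 = 73.
Blocks that differ from the original plaintext: P[0], P[1].

P[0] = 159, P[1] = 73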